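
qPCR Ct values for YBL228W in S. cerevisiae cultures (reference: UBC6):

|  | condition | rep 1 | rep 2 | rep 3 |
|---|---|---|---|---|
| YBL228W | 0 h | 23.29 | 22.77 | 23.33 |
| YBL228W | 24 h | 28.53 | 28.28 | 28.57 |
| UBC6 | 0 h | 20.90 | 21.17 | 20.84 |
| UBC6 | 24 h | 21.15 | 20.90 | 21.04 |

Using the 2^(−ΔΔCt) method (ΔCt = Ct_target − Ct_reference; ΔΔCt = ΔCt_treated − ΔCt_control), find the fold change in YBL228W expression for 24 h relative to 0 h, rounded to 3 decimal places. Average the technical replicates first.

0.026

Mean Ct: YBL228W 0 h 23.130; YBL228W 24 h 28.460; UBC6 0 h 20.970; UBC6 24 h 21.030
ΔCt(0 h) = 23.130 − 20.970 = 2.160
ΔCt(24 h) = 28.460 − 21.030 = 7.430
ΔΔCt = 7.430 − 2.160 = 5.270
Fold change = 2^(−5.270) = 0.0259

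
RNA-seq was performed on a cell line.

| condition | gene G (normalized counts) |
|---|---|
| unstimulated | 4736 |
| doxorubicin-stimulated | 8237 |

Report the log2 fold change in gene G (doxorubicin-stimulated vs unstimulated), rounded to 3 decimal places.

0.798

Fold change = 8237 / 4736 = 1.7392
log2(1.7392) = 0.7984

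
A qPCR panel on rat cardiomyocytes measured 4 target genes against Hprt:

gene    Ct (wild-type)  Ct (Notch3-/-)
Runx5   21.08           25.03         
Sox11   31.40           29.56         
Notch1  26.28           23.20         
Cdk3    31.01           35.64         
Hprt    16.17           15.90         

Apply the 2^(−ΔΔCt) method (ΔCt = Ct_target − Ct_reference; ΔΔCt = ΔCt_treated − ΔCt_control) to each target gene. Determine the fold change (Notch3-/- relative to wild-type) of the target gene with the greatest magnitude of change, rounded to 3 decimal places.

0.033

Runx5: ΔΔCt = (25.03−15.90) − (21.08−16.17) = 9.13 − 4.91 = 4.22; fold change = 2^-4.22 = 0.054
Sox11: ΔΔCt = (29.56−15.90) − (31.40−16.17) = 13.66 − 15.23 = -1.57; fold change = 2^1.57 = 2.969
Notch1: ΔΔCt = (23.20−15.90) − (26.28−16.17) = 7.30 − 10.11 = -2.81; fold change = 2^2.81 = 7.013
Cdk3: ΔΔCt = (35.64−15.90) − (31.01−16.17) = 19.74 − 14.84 = 4.90; fold change = 2^-4.90 = 0.033
Cdk3 has the largest |ΔΔCt| = 4.90.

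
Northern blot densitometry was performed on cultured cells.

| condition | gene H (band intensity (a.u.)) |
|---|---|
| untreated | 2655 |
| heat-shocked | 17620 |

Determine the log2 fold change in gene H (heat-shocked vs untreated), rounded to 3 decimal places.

2.730

Fold change = 17620 / 2655 = 6.6365
log2(6.6365) = 2.7304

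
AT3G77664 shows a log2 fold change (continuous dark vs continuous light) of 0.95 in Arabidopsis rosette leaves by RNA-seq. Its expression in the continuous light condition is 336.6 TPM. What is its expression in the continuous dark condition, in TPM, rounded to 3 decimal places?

650.268

Fold change = 2^(0.95) = 1.9319
continuous dark expression = 336.6 × 1.9319 = 650.268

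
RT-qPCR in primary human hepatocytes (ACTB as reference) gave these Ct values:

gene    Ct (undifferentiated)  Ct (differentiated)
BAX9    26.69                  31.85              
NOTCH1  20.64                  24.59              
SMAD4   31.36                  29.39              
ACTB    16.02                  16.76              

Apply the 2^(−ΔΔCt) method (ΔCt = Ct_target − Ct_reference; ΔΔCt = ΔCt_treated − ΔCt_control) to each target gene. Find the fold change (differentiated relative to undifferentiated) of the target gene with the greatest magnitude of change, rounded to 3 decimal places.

BAX9: ΔΔCt = (31.85−16.76) − (26.69−16.02) = 15.09 − 10.67 = 4.42; fold change = 2^-4.42 = 0.047
NOTCH1: ΔΔCt = (24.59−16.76) − (20.64−16.02) = 7.83 − 4.62 = 3.21; fold change = 2^-3.21 = 0.108
SMAD4: ΔΔCt = (29.39−16.76) − (31.36−16.02) = 12.63 − 15.34 = -2.71; fold change = 2^2.71 = 6.543
BAX9 has the largest |ΔΔCt| = 4.42.

0.047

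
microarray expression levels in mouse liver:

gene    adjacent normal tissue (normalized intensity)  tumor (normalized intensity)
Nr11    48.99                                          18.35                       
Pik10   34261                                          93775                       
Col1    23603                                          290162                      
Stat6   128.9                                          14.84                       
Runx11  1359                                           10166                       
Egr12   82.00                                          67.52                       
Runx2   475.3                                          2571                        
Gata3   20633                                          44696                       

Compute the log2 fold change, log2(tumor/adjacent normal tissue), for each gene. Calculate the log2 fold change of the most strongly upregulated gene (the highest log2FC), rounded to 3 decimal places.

log2(18.35/48.99) = -1.417  (Nr11)
log2(93775/34261) = 1.453  (Pik10)
log2(290162/23603) = 3.620  (Col1)
log2(14.84/128.9) = -3.119  (Stat6)
log2(10166/1359) = 2.903  (Runx11)
log2(67.52/82.00) = -0.280  (Egr12)
log2(2571/475.3) = 2.435  (Runx2)
log2(44696/20633) = 1.115  (Gata3)
Col1 is most strongly upregulated.

3.620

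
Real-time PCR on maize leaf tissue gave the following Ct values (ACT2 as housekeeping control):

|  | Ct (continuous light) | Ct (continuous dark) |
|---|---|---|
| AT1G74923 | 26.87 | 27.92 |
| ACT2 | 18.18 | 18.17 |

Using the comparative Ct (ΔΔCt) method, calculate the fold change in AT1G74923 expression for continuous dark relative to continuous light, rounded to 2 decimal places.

0.48

ΔCt(continuous light) = 26.870 − 18.180 = 8.690
ΔCt(continuous dark) = 27.920 − 18.170 = 9.750
ΔΔCt = 9.750 − 8.690 = 1.060
Fold change = 2^(−1.060) = 0.480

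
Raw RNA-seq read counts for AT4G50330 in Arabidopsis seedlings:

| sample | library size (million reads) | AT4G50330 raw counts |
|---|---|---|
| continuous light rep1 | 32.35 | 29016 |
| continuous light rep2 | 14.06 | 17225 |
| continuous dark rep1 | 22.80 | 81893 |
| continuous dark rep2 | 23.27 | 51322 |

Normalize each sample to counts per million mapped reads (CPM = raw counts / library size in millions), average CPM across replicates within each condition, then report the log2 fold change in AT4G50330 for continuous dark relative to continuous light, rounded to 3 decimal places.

CPM(continuous light rep1) = 29016 / 32.35 = 896.9397
CPM(continuous light rep2) = 17225 / 14.06 = 1225.1067
CPM(continuous dark rep1) = 81893 / 22.80 = 3591.7982
CPM(continuous dark rep2) = 51322 / 23.27 = 2205.5006
mean CPM(continuous light) = 1061.0232; mean CPM(continuous dark) = 2898.6494
Fold change = 2898.6494 / 1061.0232 = 2.73194
log2(2.73194) = 1.4499

1.450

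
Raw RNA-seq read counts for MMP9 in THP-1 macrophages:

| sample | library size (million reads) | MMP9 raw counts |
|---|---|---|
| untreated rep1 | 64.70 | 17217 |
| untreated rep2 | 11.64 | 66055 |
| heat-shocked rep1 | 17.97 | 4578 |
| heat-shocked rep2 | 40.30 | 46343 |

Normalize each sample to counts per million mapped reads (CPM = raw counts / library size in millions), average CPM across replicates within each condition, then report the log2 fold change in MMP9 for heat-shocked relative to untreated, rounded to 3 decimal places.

-2.080

CPM(untreated rep1) = 17217 / 64.70 = 266.1051
CPM(untreated rep2) = 66055 / 11.64 = 5674.8282
CPM(heat-shocked rep1) = 4578 / 17.97 = 254.7579
CPM(heat-shocked rep2) = 46343 / 40.30 = 1149.9504
mean CPM(untreated) = 2970.4666; mean CPM(heat-shocked) = 702.3542
Fold change = 702.3542 / 2970.4666 = 0.23645
log2(0.23645) = -2.0804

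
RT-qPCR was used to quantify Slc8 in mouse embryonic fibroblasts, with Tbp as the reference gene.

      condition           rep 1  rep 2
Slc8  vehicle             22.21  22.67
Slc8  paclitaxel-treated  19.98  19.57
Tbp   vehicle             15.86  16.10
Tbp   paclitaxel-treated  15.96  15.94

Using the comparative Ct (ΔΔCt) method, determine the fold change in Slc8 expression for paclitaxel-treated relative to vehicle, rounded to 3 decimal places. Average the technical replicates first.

Mean Ct: Slc8 vehicle 22.440; Slc8 paclitaxel-treated 19.775; Tbp vehicle 15.980; Tbp paclitaxel-treated 15.950
ΔCt(vehicle) = 22.440 − 15.980 = 6.460
ΔCt(paclitaxel-treated) = 19.775 − 15.950 = 3.825
ΔΔCt = 3.825 − 6.460 = -2.635
Fold change = 2^(−(-2.635)) = 2^2.635 = 6.2118

6.212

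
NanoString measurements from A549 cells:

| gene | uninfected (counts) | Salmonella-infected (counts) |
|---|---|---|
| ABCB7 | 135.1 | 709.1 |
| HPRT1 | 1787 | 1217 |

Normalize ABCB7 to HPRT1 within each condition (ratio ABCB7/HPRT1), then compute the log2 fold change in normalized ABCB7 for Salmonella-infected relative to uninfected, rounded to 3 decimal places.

ABCB7/HPRT1 (uninfected) = 135.1 / 1787 = 0.075602
ABCB7/HPRT1 (Salmonella-infected) = 709.1 / 1217 = 0.58266
Fold change = 0.58266 / 0.075602 = 7.7070
log2(7.7070) = 2.9462

2.946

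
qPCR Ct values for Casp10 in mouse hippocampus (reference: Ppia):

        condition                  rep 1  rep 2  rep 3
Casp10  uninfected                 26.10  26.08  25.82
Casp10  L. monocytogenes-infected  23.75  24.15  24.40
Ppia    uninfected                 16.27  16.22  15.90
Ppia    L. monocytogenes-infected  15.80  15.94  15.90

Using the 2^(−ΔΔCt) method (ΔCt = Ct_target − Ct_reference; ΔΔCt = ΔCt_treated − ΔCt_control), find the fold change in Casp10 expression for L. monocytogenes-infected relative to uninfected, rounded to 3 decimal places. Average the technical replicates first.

3.138

Mean Ct: Casp10 uninfected 26.000; Casp10 L. monocytogenes-infected 24.100; Ppia uninfected 16.130; Ppia L. monocytogenes-infected 15.880
ΔCt(uninfected) = 26.000 − 16.130 = 9.870
ΔCt(L. monocytogenes-infected) = 24.100 − 15.880 = 8.220
ΔΔCt = 8.220 − 9.870 = -1.650
Fold change = 2^(−(-1.650)) = 2^1.650 = 3.1383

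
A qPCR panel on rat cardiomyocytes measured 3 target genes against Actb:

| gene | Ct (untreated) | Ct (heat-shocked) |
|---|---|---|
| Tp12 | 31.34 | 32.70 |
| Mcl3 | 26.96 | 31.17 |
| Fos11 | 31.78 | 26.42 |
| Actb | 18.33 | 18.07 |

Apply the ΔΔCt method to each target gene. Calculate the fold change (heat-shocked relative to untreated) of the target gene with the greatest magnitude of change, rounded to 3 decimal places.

Tp12: ΔΔCt = (32.70−18.07) − (31.34−18.33) = 14.63 − 13.01 = 1.62; fold change = 2^-1.62 = 0.325
Mcl3: ΔΔCt = (31.17−18.07) − (26.96−18.33) = 13.10 − 8.63 = 4.47; fold change = 2^-4.47 = 0.045
Fos11: ΔΔCt = (26.42−18.07) − (31.78−18.33) = 8.35 − 13.45 = -5.10; fold change = 2^5.10 = 34.297
Fos11 has the largest |ΔΔCt| = 5.10.

34.297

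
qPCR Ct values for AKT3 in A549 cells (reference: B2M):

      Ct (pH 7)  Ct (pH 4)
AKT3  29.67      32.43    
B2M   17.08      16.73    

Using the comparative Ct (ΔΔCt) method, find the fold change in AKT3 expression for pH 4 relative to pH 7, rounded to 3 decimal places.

ΔCt(pH 7) = 29.670 − 17.080 = 12.590
ΔCt(pH 4) = 32.430 − 16.730 = 15.700
ΔΔCt = 15.700 − 12.590 = 3.110
Fold change = 2^(−3.110) = 0.1158

0.116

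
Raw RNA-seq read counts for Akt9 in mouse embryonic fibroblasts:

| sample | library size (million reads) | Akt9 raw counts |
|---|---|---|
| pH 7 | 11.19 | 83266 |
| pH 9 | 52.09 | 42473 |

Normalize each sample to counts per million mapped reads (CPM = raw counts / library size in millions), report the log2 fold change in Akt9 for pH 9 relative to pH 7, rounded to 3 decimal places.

CPM(pH 7) = 83266 / 11.19 = 7441.1081
CPM(pH 9) = 42473 / 52.09 = 815.3772
Fold change = 815.3772 / 7441.1081 = 0.10958
log2(0.10958) = -3.1900

-3.190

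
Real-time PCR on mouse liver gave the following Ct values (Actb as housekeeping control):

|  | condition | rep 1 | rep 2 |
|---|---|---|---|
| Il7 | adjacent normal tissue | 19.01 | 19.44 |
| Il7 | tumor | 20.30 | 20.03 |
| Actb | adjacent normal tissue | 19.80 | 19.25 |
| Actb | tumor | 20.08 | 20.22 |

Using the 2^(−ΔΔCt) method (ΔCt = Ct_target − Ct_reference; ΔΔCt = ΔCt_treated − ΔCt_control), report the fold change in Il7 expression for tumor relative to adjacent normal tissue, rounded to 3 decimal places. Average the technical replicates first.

Mean Ct: Il7 adjacent normal tissue 19.225; Il7 tumor 20.165; Actb adjacent normal tissue 19.525; Actb tumor 20.150
ΔCt(adjacent normal tissue) = 19.225 − 19.525 = -0.300
ΔCt(tumor) = 20.165 − 20.150 = 0.015
ΔΔCt = 0.015 − (-0.300) = 0.315
Fold change = 2^(−0.315) = 0.8039

0.804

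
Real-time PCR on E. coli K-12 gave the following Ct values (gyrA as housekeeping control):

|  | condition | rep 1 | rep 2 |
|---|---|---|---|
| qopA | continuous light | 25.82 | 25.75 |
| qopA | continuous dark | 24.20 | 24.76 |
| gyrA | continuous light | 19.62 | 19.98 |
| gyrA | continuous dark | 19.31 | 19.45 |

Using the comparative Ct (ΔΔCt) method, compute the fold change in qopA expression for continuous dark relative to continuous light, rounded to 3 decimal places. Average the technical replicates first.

1.847

Mean Ct: qopA continuous light 25.785; qopA continuous dark 24.480; gyrA continuous light 19.800; gyrA continuous dark 19.380
ΔCt(continuous light) = 25.785 − 19.800 = 5.985
ΔCt(continuous dark) = 24.480 − 19.380 = 5.100
ΔΔCt = 5.100 − 5.985 = -0.885
Fold change = 2^(−(-0.885)) = 2^0.885 = 1.8468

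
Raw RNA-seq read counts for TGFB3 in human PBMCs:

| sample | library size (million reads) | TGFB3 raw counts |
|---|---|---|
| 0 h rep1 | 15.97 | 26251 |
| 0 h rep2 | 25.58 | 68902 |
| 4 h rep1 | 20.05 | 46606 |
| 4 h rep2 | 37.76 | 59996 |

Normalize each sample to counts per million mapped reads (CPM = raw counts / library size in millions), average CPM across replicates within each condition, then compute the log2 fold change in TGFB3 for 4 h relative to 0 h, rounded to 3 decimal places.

-0.148

CPM(0 h rep1) = 26251 / 15.97 = 1643.7696
CPM(0 h rep2) = 68902 / 25.58 = 2693.5887
CPM(4 h rep1) = 46606 / 20.05 = 2324.4888
CPM(4 h rep2) = 59996 / 37.76 = 1588.8771
mean CPM(0 h) = 2168.6792; mean CPM(4 h) = 1956.6829
Fold change = 1956.6829 / 2168.6792 = 0.90225
log2(0.90225) = -0.1484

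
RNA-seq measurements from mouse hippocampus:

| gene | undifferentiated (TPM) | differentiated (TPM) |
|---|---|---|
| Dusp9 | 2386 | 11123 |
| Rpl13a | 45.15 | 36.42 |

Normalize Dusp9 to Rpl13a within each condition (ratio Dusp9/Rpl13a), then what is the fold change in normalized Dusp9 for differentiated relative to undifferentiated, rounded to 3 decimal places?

Dusp9/Rpl13a (undifferentiated) = 2386 / 45.15 = 52.846
Dusp9/Rpl13a (differentiated) = 11123 / 36.42 = 305.41
Fold change = 305.41 / 52.846 = 5.7792

5.779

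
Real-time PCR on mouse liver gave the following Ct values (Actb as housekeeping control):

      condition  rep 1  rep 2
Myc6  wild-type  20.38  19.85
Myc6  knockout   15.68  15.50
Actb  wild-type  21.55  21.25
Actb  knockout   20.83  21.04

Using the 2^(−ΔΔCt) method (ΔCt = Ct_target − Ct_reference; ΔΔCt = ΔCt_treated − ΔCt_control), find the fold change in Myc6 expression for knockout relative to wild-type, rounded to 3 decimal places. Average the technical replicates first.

16.679

Mean Ct: Myc6 wild-type 20.115; Myc6 knockout 15.590; Actb wild-type 21.400; Actb knockout 20.935
ΔCt(wild-type) = 20.115 − 21.400 = -1.285
ΔCt(knockout) = 15.590 − 20.935 = -5.345
ΔΔCt = -5.345 − (-1.285) = -4.060
Fold change = 2^(−(-4.060)) = 2^4.060 = 16.6795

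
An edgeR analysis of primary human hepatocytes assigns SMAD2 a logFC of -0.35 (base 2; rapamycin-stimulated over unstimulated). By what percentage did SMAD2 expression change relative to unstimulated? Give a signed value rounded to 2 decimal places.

-21.54%

Fold change = 2^(-0.35) = 0.7846
Percent change = (FC − 1) × 100% = (0.7846 − 1) × 100 = -21.54%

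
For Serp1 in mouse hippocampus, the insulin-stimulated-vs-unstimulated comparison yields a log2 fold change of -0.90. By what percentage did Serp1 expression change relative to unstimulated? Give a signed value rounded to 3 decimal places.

Fold change = 2^(-0.90) = 0.5359
Percent change = (FC − 1) × 100% = (0.5359 − 1) × 100 = -46.411%

-46.411%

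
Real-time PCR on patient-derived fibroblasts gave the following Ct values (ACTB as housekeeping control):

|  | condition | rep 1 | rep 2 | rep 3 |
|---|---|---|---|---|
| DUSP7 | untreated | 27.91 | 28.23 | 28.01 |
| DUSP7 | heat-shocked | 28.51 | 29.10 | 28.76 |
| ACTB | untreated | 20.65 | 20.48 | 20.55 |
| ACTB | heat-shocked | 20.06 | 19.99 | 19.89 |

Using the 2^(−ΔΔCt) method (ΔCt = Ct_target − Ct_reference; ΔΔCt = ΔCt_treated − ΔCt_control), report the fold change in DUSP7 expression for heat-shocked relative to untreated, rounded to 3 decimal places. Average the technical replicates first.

Mean Ct: DUSP7 untreated 28.050; DUSP7 heat-shocked 28.790; ACTB untreated 20.560; ACTB heat-shocked 19.980
ΔCt(untreated) = 28.050 − 20.560 = 7.490
ΔCt(heat-shocked) = 28.790 − 19.980 = 8.810
ΔΔCt = 8.810 − 7.490 = 1.320
Fold change = 2^(−1.320) = 0.4005

0.401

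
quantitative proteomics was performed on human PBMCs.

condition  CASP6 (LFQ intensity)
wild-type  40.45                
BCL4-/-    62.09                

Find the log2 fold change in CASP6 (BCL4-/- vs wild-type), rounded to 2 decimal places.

0.62

Fold change = 62.09 / 40.45 = 1.5350
log2(1.5350) = 0.618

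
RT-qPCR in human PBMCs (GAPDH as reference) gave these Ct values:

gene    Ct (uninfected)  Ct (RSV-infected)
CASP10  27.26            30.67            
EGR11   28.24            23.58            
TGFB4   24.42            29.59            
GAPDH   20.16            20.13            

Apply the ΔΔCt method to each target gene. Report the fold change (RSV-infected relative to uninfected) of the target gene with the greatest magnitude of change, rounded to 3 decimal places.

0.027

CASP10: ΔΔCt = (30.67−20.13) − (27.26−20.16) = 10.54 − 7.10 = 3.44; fold change = 2^-3.44 = 0.092
EGR11: ΔΔCt = (23.58−20.13) − (28.24−20.16) = 3.45 − 8.08 = -4.63; fold change = 2^4.63 = 24.761
TGFB4: ΔΔCt = (29.59−20.13) − (24.42−20.16) = 9.46 − 4.26 = 5.20; fold change = 2^-5.20 = 0.027
TGFB4 has the largest |ΔΔCt| = 5.20.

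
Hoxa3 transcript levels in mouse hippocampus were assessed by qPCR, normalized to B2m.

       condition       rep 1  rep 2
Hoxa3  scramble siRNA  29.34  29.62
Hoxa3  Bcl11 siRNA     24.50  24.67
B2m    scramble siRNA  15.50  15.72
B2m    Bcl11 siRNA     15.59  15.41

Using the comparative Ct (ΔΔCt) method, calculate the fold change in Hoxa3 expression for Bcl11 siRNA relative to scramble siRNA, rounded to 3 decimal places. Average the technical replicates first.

27.569

Mean Ct: Hoxa3 scramble siRNA 29.480; Hoxa3 Bcl11 siRNA 24.585; B2m scramble siRNA 15.610; B2m Bcl11 siRNA 15.500
ΔCt(scramble siRNA) = 29.480 − 15.610 = 13.870
ΔCt(Bcl11 siRNA) = 24.585 − 15.500 = 9.085
ΔΔCt = 9.085 − 13.870 = -4.785
Fold change = 2^(−(-4.785)) = 2^4.785 = 27.5695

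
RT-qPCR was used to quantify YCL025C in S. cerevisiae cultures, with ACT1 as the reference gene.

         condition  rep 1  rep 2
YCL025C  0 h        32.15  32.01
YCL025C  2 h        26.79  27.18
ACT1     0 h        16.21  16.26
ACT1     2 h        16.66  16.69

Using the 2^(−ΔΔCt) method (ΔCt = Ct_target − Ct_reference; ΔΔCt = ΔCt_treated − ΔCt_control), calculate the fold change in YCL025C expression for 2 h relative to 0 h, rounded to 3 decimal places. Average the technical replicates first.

46.366

Mean Ct: YCL025C 0 h 32.080; YCL025C 2 h 26.985; ACT1 0 h 16.235; ACT1 2 h 16.675
ΔCt(0 h) = 32.080 − 16.235 = 15.845
ΔCt(2 h) = 26.985 − 16.675 = 10.310
ΔΔCt = 10.310 − 15.845 = -5.535
Fold change = 2^(−(-5.535)) = 2^5.535 = 46.3661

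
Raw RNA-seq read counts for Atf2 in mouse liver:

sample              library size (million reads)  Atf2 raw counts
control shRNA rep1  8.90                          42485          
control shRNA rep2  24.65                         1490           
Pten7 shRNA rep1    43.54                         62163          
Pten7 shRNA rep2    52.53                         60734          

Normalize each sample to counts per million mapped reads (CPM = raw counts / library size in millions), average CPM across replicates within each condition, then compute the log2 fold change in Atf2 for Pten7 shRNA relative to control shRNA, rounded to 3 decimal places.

CPM(control shRNA rep1) = 42485 / 8.90 = 4773.5955
CPM(control shRNA rep2) = 1490 / 24.65 = 60.4462
CPM(Pten7 shRNA rep1) = 62163 / 43.54 = 1427.7216
CPM(Pten7 shRNA rep2) = 60734 / 52.53 = 1156.1774
mean CPM(control shRNA) = 2417.0209; mean CPM(Pten7 shRNA) = 1291.9495
Fold change = 1291.9495 / 2417.0209 = 0.53452
log2(0.53452) = -0.9037

-0.904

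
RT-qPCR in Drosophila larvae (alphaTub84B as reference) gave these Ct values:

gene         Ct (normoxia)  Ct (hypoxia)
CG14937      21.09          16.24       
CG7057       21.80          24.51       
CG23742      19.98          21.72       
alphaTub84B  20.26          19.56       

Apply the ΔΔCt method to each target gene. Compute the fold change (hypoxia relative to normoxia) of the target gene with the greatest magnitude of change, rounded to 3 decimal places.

CG14937: ΔΔCt = (16.24−19.56) − (21.09−20.26) = -3.32 − 0.83 = -4.15; fold change = 2^4.15 = 17.753
CG7057: ΔΔCt = (24.51−19.56) − (21.80−20.26) = 4.95 − 1.54 = 3.41; fold change = 2^-3.41 = 0.094
CG23742: ΔΔCt = (21.72−19.56) − (19.98−20.26) = 2.16 − (-0.28) = 2.44; fold change = 2^-2.44 = 0.184
CG14937 has the largest |ΔΔCt| = 4.15.

17.753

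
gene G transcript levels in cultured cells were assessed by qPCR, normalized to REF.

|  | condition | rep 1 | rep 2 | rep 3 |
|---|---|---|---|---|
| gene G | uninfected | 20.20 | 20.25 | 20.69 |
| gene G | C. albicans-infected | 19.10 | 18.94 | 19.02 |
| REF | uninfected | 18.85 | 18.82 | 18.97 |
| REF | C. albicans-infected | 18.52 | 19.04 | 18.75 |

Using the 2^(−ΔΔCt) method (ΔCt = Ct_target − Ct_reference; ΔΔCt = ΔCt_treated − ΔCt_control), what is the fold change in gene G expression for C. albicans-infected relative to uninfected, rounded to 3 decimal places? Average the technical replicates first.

2.378

Mean Ct: gene G uninfected 20.380; gene G C. albicans-infected 19.020; REF uninfected 18.880; REF C. albicans-infected 18.770
ΔCt(uninfected) = 20.380 − 18.880 = 1.500
ΔCt(C. albicans-infected) = 19.020 − 18.770 = 0.250
ΔΔCt = 0.250 − 1.500 = -1.250
Fold change = 2^(−(-1.250)) = 2^1.250 = 2.3784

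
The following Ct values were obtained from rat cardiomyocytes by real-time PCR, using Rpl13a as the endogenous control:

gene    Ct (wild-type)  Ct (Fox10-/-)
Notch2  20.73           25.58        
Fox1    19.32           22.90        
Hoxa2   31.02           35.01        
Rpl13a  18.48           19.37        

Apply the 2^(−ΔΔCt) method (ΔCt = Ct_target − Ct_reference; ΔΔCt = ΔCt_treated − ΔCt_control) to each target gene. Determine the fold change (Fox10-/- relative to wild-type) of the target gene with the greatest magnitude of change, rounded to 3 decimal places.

Notch2: ΔΔCt = (25.58−19.37) − (20.73−18.48) = 6.21 − 2.25 = 3.96; fold change = 2^-3.96 = 0.064
Fox1: ΔΔCt = (22.90−19.37) − (19.32−18.48) = 3.53 − 0.84 = 2.69; fold change = 2^-2.69 = 0.155
Hoxa2: ΔΔCt = (35.01−19.37) − (31.02−18.48) = 15.64 − 12.54 = 3.10; fold change = 2^-3.10 = 0.117
Notch2 has the largest |ΔΔCt| = 3.96.

0.064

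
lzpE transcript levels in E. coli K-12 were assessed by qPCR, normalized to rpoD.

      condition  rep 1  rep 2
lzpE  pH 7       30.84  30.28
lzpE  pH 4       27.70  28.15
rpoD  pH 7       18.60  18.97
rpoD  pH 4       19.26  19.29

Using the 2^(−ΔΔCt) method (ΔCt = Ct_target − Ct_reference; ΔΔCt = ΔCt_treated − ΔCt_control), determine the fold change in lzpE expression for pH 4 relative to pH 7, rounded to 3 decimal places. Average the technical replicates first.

Mean Ct: lzpE pH 7 30.560; lzpE pH 4 27.925; rpoD pH 7 18.785; rpoD pH 4 19.275
ΔCt(pH 7) = 30.560 − 18.785 = 11.775
ΔCt(pH 4) = 27.925 − 19.275 = 8.650
ΔΔCt = 8.650 − 11.775 = -3.125
Fold change = 2^(−(-3.125)) = 2^3.125 = 8.7241

8.724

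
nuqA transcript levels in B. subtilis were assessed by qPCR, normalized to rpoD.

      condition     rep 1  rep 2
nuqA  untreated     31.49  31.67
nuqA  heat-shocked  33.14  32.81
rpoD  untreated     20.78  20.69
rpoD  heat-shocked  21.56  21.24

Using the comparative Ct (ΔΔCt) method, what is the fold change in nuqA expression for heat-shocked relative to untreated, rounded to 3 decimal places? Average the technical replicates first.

0.603

Mean Ct: nuqA untreated 31.580; nuqA heat-shocked 32.975; rpoD untreated 20.735; rpoD heat-shocked 21.400
ΔCt(untreated) = 31.580 − 20.735 = 10.845
ΔCt(heat-shocked) = 32.975 − 21.400 = 11.575
ΔΔCt = 11.575 − 10.845 = 0.730
Fold change = 2^(−0.730) = 0.6029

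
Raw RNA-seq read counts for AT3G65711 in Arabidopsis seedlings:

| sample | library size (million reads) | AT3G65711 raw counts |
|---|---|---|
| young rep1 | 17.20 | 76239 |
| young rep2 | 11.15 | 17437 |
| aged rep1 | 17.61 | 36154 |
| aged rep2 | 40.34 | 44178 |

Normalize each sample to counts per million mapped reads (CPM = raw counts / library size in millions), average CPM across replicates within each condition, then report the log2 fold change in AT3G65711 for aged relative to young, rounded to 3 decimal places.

-0.930

CPM(young rep1) = 76239 / 17.20 = 4432.5000
CPM(young rep2) = 17437 / 11.15 = 1563.8565
CPM(aged rep1) = 36154 / 17.61 = 2053.0380
CPM(aged rep2) = 44178 / 40.34 = 1095.1413
mean CPM(young) = 2998.1783; mean CPM(aged) = 1574.0897
Fold change = 1574.0897 / 2998.1783 = 0.52502
log2(0.52502) = -0.9296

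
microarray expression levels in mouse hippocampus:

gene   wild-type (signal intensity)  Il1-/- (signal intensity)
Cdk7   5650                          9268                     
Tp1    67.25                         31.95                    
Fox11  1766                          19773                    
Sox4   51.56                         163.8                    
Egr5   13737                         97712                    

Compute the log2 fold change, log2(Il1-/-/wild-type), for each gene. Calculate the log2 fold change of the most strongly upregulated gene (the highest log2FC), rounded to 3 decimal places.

log2(9268/5650) = 0.714  (Cdk7)
log2(31.95/67.25) = -1.074  (Tp1)
log2(19773/1766) = 3.485  (Fox11)
log2(163.8/51.56) = 1.668  (Sox4)
log2(97712/13737) = 2.830  (Egr5)
Fox11 is most strongly upregulated.

3.485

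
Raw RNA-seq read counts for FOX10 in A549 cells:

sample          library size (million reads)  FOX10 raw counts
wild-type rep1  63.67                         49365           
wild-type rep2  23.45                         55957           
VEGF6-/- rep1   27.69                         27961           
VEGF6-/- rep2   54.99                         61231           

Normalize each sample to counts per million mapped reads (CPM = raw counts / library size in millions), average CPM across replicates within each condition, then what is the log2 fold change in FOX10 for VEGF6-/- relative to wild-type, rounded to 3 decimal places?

-0.574

CPM(wild-type rep1) = 49365 / 63.67 = 775.3259
CPM(wild-type rep2) = 55957 / 23.45 = 2386.2260
CPM(VEGF6-/- rep1) = 27961 / 27.69 = 1009.7869
CPM(VEGF6-/- rep2) = 61231 / 54.99 = 1113.4934
mean CPM(wild-type) = 1580.7760; mean CPM(VEGF6-/-) = 1061.6401
Fold change = 1061.6401 / 1580.7760 = 0.67159
log2(0.67159) = -0.5743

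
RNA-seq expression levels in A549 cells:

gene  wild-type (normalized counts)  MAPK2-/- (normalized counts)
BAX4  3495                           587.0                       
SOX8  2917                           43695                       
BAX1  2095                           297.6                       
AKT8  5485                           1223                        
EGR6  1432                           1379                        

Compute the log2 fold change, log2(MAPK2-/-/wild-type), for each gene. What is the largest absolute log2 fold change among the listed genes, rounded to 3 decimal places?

log2(587.0/3495) = -2.574  (BAX4)
log2(43695/2917) = 3.905  (SOX8)
log2(297.6/2095) = -2.816  (BAX1)
log2(1223/5485) = -2.165  (AKT8)
log2(1379/1432) = -0.054  (EGR6)
The largest magnitude belongs to SOX8.

3.905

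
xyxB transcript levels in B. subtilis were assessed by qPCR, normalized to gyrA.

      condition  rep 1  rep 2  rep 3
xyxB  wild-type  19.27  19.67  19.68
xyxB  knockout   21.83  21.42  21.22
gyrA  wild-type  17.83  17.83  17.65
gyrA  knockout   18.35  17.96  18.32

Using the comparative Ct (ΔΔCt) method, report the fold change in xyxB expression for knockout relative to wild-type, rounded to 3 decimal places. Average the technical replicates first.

Mean Ct: xyxB wild-type 19.540; xyxB knockout 21.490; gyrA wild-type 17.770; gyrA knockout 18.210
ΔCt(wild-type) = 19.540 − 17.770 = 1.770
ΔCt(knockout) = 21.490 − 18.210 = 3.280
ΔΔCt = 3.280 − 1.770 = 1.510
Fold change = 2^(−1.510) = 0.3511

0.351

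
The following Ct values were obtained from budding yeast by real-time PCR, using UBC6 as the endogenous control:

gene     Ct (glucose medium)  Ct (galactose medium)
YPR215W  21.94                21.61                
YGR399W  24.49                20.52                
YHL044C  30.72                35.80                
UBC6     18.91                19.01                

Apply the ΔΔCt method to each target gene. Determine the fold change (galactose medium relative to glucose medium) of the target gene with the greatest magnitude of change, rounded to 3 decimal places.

YPR215W: ΔΔCt = (21.61−19.01) − (21.94−18.91) = 2.60 − 3.03 = -0.43; fold change = 2^0.43 = 1.347
YGR399W: ΔΔCt = (20.52−19.01) − (24.49−18.91) = 1.51 − 5.58 = -4.07; fold change = 2^4.07 = 16.795
YHL044C: ΔΔCt = (35.80−19.01) − (30.72−18.91) = 16.79 − 11.81 = 4.98; fold change = 2^-4.98 = 0.032
YHL044C has the largest |ΔΔCt| = 4.98.

0.032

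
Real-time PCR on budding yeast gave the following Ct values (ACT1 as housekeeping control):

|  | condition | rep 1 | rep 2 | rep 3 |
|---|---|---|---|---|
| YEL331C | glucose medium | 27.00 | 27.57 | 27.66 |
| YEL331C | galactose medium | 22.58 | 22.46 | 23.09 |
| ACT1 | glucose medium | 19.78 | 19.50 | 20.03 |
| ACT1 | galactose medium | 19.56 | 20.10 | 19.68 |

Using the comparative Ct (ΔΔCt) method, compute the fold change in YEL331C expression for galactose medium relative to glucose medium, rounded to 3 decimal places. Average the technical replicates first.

26.173

Mean Ct: YEL331C glucose medium 27.410; YEL331C galactose medium 22.710; ACT1 glucose medium 19.770; ACT1 galactose medium 19.780
ΔCt(glucose medium) = 27.410 − 19.770 = 7.640
ΔCt(galactose medium) = 22.710 − 19.780 = 2.930
ΔΔCt = 2.930 − 7.640 = -4.710
Fold change = 2^(−(-4.710)) = 2^4.710 = 26.1729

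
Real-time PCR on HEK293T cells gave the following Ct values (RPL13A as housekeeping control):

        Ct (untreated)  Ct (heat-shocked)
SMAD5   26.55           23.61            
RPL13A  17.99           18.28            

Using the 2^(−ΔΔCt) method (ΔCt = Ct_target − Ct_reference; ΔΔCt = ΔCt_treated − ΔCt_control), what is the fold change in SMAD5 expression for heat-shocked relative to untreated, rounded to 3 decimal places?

9.383

ΔCt(untreated) = 26.550 − 17.990 = 8.560
ΔCt(heat-shocked) = 23.610 − 18.280 = 5.330
ΔΔCt = 5.330 − 8.560 = -3.230
Fold change = 2^(−(-3.230)) = 2^3.230 = 9.3827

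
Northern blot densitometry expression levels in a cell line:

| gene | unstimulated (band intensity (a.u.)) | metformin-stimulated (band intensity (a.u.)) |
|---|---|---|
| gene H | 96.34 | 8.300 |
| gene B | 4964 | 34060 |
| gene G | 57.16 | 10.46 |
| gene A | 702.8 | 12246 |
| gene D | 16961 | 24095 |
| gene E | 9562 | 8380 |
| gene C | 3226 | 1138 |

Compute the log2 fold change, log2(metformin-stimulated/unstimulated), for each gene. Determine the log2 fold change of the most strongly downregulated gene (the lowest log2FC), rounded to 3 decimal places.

log2(8.300/96.34) = -3.537  (gene H)
log2(34060/4964) = 2.779  (gene B)
log2(10.46/57.16) = -2.450  (gene G)
log2(12246/702.8) = 4.123  (gene A)
log2(24095/16961) = 0.507  (gene D)
log2(8380/9562) = -0.190  (gene E)
log2(1138/3226) = -1.503  (gene C)
gene H is most strongly downregulated.

-3.537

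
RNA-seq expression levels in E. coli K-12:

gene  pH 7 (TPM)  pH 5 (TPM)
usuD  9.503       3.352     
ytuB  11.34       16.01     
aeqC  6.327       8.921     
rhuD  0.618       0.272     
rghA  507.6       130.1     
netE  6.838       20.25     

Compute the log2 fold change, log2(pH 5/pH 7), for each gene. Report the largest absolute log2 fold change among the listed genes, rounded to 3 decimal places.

log2(3.352/9.503) = -1.503  (usuD)
log2(16.01/11.34) = 0.498  (ytuB)
log2(8.921/6.327) = 0.496  (aeqC)
log2(0.272/0.618) = -1.184  (rhuD)
log2(130.1/507.6) = -1.964  (rghA)
log2(20.25/6.838) = 1.566  (netE)
The largest magnitude belongs to rghA.

1.964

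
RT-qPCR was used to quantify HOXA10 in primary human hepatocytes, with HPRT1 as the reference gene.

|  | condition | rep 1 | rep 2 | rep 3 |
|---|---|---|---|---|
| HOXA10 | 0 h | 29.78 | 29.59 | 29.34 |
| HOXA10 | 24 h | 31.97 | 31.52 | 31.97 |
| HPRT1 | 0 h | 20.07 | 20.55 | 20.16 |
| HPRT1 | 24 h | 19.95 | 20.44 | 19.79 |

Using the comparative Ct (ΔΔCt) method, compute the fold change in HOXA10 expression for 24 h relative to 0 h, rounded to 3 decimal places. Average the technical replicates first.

Mean Ct: HOXA10 0 h 29.570; HOXA10 24 h 31.820; HPRT1 0 h 20.260; HPRT1 24 h 20.060
ΔCt(0 h) = 29.570 − 20.260 = 9.310
ΔCt(24 h) = 31.820 − 20.060 = 11.760
ΔΔCt = 11.760 − 9.310 = 2.450
Fold change = 2^(−2.450) = 0.1830

0.183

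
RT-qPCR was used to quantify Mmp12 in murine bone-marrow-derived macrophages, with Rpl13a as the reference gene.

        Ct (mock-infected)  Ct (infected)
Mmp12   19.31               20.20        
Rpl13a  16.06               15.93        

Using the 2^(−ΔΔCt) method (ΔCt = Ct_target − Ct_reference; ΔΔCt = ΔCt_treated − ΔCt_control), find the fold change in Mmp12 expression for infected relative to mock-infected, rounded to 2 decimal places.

ΔCt(mock-infected) = 19.310 − 16.060 = 3.250
ΔCt(infected) = 20.200 − 15.930 = 4.270
ΔΔCt = 4.270 − 3.250 = 1.020
Fold change = 2^(−1.020) = 0.493

0.49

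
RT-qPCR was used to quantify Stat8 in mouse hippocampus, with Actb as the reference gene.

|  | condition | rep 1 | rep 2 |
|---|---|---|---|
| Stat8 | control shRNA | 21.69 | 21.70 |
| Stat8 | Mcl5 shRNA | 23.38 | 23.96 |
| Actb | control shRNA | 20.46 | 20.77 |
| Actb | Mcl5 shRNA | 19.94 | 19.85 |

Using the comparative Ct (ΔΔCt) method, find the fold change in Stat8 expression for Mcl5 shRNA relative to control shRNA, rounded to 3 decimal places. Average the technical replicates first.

0.154

Mean Ct: Stat8 control shRNA 21.695; Stat8 Mcl5 shRNA 23.670; Actb control shRNA 20.615; Actb Mcl5 shRNA 19.895
ΔCt(control shRNA) = 21.695 − 20.615 = 1.080
ΔCt(Mcl5 shRNA) = 23.670 − 19.895 = 3.775
ΔΔCt = 3.775 − 1.080 = 2.695
Fold change = 2^(−2.695) = 0.1544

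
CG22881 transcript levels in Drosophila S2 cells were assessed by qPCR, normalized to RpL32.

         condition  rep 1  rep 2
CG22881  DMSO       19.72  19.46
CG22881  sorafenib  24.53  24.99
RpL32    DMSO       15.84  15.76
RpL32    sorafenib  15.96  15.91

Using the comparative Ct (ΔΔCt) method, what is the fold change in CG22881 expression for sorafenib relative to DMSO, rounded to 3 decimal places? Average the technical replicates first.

Mean Ct: CG22881 DMSO 19.590; CG22881 sorafenib 24.760; RpL32 DMSO 15.800; RpL32 sorafenib 15.935
ΔCt(DMSO) = 19.590 − 15.800 = 3.790
ΔCt(sorafenib) = 24.760 − 15.935 = 8.825
ΔΔCt = 8.825 − 3.790 = 5.035
Fold change = 2^(−5.035) = 0.0305

0.031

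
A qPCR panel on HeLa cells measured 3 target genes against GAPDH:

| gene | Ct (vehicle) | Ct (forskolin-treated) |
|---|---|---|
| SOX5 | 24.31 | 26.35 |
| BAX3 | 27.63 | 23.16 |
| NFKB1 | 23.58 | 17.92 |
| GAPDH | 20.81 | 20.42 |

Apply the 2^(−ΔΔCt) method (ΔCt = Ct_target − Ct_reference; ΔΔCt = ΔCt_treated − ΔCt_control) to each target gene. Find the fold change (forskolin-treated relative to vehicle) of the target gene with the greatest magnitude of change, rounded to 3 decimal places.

38.586

SOX5: ΔΔCt = (26.35−20.42) − (24.31−20.81) = 5.93 − 3.50 = 2.43; fold change = 2^-2.43 = 0.186
BAX3: ΔΔCt = (23.16−20.42) − (27.63−20.81) = 2.74 − 6.82 = -4.08; fold change = 2^4.08 = 16.912
NFKB1: ΔΔCt = (17.92−20.42) − (23.58−20.81) = -2.50 − 2.77 = -5.27; fold change = 2^5.27 = 38.586
NFKB1 has the largest |ΔΔCt| = 5.27.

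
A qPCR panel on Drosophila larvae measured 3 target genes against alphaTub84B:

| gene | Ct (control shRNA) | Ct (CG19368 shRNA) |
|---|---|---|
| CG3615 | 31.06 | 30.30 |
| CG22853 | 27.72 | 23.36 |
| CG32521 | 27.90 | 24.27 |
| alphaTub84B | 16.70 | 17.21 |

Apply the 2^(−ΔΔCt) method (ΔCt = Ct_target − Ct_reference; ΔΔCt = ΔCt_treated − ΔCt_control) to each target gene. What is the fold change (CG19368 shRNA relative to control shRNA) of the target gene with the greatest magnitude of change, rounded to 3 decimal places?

CG3615: ΔΔCt = (30.30−17.21) − (31.06−16.70) = 13.09 − 14.36 = -1.27; fold change = 2^1.27 = 2.412
CG22853: ΔΔCt = (23.36−17.21) − (27.72−16.70) = 6.15 − 11.02 = -4.87; fold change = 2^4.87 = 29.243
CG32521: ΔΔCt = (24.27−17.21) − (27.90−16.70) = 7.06 − 11.20 = -4.14; fold change = 2^4.14 = 17.630
CG22853 has the largest |ΔΔCt| = 4.87.

29.243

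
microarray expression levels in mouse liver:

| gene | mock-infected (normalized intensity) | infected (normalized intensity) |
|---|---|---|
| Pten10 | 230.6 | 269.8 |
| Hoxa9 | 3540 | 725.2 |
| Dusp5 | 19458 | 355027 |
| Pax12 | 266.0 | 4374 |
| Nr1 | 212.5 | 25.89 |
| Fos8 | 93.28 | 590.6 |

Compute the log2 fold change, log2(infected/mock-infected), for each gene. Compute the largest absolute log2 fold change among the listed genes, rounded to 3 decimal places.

log2(269.8/230.6) = 0.226  (Pten10)
log2(725.2/3540) = -2.287  (Hoxa9)
log2(355027/19458) = 4.189  (Dusp5)
log2(4374/266.0) = 4.039  (Pax12)
log2(25.89/212.5) = -3.037  (Nr1)
log2(590.6/93.28) = 2.663  (Fos8)
The largest magnitude belongs to Dusp5.

4.189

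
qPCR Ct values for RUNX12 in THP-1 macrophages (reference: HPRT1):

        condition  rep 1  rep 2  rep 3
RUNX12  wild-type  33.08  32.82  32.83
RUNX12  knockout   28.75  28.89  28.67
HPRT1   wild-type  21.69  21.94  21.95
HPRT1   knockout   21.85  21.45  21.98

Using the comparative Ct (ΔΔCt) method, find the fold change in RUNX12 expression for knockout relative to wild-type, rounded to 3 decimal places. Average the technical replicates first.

16.450

Mean Ct: RUNX12 wild-type 32.910; RUNX12 knockout 28.770; HPRT1 wild-type 21.860; HPRT1 knockout 21.760
ΔCt(wild-type) = 32.910 − 21.860 = 11.050
ΔCt(knockout) = 28.770 − 21.760 = 7.010
ΔΔCt = 7.010 − 11.050 = -4.040
Fold change = 2^(−(-4.040)) = 2^4.040 = 16.4498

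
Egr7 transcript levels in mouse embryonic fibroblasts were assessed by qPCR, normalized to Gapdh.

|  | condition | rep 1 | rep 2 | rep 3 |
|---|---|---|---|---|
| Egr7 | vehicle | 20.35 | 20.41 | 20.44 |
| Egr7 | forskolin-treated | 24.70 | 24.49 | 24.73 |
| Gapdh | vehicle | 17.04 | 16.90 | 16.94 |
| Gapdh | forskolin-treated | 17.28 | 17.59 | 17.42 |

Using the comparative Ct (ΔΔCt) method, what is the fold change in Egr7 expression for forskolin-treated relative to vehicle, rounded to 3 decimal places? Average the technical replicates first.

0.073

Mean Ct: Egr7 vehicle 20.400; Egr7 forskolin-treated 24.640; Gapdh vehicle 16.960; Gapdh forskolin-treated 17.430
ΔCt(vehicle) = 20.400 − 16.960 = 3.440
ΔCt(forskolin-treated) = 24.640 − 17.430 = 7.210
ΔΔCt = 7.210 − 3.440 = 3.770
Fold change = 2^(−3.770) = 0.0733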